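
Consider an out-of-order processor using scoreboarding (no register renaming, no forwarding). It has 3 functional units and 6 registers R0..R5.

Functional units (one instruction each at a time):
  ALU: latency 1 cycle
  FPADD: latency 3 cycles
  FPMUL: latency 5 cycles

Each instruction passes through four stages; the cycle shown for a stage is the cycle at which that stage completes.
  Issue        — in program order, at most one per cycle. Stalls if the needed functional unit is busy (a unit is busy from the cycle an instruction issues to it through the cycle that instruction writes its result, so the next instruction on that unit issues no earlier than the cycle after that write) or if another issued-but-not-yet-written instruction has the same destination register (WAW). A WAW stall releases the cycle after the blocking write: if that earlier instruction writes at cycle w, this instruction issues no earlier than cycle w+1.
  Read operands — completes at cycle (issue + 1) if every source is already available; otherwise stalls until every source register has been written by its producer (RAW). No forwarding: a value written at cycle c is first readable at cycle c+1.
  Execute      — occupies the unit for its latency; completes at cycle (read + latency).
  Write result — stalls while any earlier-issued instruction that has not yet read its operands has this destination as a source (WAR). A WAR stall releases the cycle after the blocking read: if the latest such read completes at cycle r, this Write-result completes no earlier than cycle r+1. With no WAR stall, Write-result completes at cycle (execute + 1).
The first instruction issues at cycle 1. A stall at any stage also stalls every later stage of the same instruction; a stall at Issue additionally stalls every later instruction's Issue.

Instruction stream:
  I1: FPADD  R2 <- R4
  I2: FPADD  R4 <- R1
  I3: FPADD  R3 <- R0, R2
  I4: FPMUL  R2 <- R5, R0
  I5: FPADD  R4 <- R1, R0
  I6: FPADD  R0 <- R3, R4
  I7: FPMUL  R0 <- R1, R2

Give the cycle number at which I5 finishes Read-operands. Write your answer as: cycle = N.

  I1 | 1 | 2 | 5 | 6
  I2 | 7 | 8 | 11 | 12   struct: FPADD busy until I1 writes@6
  I3 | 13 | 14 | 17 | 18   struct: FPADD busy until I2 writes@12
  I4 | 14 | 15 | 20 | 21
  I5 | 19 | 20 | 23 | 24   struct: FPADD busy until I3 writes@18
  I6 | 25 | 26 | 29 | 30   struct: FPADD busy until I5 writes@24
  I7 | 31 | 32 | 37 | 38   WAW R0: wait I6 write@30

cycle = 20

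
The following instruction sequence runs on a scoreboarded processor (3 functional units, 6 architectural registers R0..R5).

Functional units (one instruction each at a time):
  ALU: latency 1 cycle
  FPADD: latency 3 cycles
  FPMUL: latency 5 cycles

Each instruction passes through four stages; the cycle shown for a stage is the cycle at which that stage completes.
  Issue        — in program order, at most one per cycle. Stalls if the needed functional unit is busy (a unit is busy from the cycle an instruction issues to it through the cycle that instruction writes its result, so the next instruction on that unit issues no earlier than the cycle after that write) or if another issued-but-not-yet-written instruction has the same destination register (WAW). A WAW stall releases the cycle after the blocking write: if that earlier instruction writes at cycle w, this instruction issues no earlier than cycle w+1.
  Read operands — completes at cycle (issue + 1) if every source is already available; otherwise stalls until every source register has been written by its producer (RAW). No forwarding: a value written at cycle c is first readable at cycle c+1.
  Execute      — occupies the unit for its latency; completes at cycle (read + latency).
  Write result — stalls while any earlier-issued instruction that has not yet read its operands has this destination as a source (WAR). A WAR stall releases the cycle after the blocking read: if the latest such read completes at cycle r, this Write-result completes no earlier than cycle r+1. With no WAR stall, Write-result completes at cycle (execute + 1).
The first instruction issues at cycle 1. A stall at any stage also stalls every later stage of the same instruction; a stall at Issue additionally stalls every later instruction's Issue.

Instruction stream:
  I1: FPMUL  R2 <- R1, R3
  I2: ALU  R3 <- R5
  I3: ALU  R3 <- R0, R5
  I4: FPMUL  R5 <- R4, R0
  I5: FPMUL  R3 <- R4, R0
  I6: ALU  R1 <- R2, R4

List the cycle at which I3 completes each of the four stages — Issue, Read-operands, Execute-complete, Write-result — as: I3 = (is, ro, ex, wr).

1) issue 1, read 2, done 7, write 8
2) issue 2, read 3, done 4, write 5
3) issue 6, read 7, done 8, write 9  <struct: ALU busy until I2 writes@5>
4) issue 9, read 10, done 15, write 16  <struct: FPMUL busy until I1 writes@8>
5) issue 17, read 18, done 23, write 24  <struct: FPMUL busy until I4 writes@16>
6) issue 18, read 19, done 20, write 21

I3 = (6, 7, 8, 9)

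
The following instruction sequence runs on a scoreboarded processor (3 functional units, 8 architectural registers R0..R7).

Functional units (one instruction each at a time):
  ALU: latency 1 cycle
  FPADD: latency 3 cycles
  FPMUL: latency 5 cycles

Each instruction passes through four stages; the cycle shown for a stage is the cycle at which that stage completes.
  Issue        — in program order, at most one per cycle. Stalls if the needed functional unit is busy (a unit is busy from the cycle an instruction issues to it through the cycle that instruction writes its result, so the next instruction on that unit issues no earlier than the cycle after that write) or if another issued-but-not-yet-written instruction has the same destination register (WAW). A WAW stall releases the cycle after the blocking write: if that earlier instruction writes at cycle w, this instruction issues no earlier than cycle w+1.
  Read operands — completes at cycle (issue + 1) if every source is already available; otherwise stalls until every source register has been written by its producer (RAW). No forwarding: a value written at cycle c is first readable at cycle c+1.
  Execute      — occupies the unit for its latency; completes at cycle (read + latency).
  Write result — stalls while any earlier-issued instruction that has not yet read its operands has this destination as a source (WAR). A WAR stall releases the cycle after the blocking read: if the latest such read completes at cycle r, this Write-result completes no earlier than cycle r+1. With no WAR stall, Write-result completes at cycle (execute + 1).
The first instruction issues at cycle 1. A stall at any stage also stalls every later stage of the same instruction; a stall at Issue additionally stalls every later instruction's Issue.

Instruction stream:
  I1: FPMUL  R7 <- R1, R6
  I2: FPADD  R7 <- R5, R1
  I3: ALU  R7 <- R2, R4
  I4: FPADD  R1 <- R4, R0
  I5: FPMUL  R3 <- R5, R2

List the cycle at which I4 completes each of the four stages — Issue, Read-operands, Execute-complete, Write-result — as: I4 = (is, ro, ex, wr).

I4 = (16, 17, 20, 21)

I1  is:1  ro:2  ex:7  wr:8
I2  is:9  ro:10  ex:13  wr:14  — WAW R7: wait I1 write@8
I3  is:15  ro:16  ex:17  wr:18  — WAW R7: wait I2 write@14
I4  is:16  ro:17  ex:20  wr:21
I5  is:17  ro:18  ex:23  wr:24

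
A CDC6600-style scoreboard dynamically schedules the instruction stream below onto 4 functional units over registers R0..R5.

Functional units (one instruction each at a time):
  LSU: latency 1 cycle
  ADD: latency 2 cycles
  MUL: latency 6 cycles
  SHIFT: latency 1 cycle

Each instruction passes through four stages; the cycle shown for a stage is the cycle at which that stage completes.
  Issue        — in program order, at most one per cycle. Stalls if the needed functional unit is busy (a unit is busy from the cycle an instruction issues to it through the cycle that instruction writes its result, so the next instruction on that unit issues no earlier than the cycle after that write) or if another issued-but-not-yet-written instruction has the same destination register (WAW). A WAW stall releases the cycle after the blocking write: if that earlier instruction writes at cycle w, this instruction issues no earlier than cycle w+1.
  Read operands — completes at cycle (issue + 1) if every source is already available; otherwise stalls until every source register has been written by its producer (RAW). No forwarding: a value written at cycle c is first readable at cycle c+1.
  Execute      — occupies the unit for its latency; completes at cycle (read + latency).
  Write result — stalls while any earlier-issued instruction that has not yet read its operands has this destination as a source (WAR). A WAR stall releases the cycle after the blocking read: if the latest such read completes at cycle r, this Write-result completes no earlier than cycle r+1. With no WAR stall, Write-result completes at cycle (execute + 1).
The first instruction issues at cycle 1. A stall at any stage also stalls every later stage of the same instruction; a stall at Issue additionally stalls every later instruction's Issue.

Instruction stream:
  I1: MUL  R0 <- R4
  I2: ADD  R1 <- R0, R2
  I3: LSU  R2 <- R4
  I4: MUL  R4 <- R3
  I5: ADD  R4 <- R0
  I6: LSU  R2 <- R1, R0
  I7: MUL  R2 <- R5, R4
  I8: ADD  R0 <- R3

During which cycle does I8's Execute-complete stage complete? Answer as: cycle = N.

cycle = 28

cycle 1: I1→MUL
cycle 2: I1 RO; I2→ADD
cycle 3: I3→LSU
cycle 4: I3 RO
cycle 5: I3 EX
cycle 8: I1 EX
cycle 9: I1 WR R0
cycle 10: I2 RO; I4→MUL
cycle 11: I3 WR R2; I4 RO
cycle 12: I2 EX
cycle 13: I2 WR R1
cycle 17: I4 EX
cycle 18: I4 WR R4
cycle 19: I5→ADD
cycle 20: I5 RO; I6→LSU
cycle 21: I6 RO
cycle 22: I5 EX; I6 EX
cycle 23: I5 WR R4; I6 WR R2
cycle 24: I7→MUL
cycle 25: I7 RO; I8→ADD
cycle 26: I8 RO
cycle 28: I8 EX
cycle 29: I8 WR R0
cycle 31: I7 EX
cycle 32: I7 WR R2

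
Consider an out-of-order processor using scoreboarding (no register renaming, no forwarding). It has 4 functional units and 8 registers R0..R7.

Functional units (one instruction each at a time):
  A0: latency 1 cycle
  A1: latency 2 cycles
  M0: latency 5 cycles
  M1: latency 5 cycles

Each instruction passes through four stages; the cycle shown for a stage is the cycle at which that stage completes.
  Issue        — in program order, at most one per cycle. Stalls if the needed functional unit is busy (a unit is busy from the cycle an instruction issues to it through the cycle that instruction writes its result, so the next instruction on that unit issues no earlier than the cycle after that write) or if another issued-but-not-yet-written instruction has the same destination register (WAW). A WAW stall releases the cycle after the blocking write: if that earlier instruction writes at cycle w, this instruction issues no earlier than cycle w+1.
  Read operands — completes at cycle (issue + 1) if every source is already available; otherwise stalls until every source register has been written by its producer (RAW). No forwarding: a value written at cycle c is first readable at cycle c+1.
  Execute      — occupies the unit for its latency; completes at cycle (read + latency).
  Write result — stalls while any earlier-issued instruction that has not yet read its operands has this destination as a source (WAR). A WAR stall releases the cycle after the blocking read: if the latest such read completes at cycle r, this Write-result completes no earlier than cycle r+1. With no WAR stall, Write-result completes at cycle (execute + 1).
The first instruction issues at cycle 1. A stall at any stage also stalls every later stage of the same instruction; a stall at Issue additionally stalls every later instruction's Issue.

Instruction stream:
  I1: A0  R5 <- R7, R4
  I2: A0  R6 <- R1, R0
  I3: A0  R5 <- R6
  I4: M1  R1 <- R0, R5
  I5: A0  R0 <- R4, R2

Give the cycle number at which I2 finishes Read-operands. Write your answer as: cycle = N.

1) issue 1, read 2, done 3, write 4
2) issue 5, read 6, done 7, write 8  <struct: A0 busy until I1 writes@4>
3) issue 9, read 10, done 11, write 12  <struct: A0 busy until I2 writes@8>
4) issue 10, read 13, done 18, write 19  <RAW R5: wait I3 write@12>
5) issue 13, read 14, done 15, write 16  <struct: A0 busy until I3 writes@12>

cycle = 6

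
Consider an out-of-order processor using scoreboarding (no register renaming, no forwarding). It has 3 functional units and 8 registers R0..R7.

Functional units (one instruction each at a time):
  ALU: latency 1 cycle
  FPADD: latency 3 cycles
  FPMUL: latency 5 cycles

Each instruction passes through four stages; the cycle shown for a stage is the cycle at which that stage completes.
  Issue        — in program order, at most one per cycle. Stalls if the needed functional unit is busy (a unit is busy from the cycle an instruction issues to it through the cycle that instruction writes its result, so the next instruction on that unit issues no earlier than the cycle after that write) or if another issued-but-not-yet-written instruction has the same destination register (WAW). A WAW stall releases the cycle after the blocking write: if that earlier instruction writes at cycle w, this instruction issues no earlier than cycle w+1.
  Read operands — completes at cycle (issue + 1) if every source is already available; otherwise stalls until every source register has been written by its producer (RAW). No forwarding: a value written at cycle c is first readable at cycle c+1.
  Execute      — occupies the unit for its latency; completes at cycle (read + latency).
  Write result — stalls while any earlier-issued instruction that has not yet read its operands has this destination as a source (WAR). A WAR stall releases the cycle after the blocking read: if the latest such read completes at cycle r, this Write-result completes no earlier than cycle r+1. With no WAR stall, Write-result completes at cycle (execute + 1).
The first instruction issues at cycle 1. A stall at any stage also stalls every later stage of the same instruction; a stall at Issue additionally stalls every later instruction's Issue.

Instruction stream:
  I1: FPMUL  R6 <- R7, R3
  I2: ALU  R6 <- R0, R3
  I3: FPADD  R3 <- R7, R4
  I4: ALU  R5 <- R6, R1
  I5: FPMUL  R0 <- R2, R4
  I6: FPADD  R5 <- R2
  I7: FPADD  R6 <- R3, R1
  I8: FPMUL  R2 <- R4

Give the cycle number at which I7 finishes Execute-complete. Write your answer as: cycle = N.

cycle = 27

t=1  I1 dispatched to FPMUL
t=2  I1 operands ready
t=7  I1 complete
t=8  R6←I1
t=9  I2 dispatched to ALU
t=10  I2 operands ready | I3 dispatched to FPADD
t=11  I2 complete | I3 operands ready
t=12  R6←I2
t=13  I4 dispatched to ALU
t=14  I3 complete | I4 operands ready | I5 dispatched to FPMUL
t=15  R3←I3 | I4 complete | I5 operands ready
t=16  R5←I4
t=17  I6 dispatched to FPADD
t=18  I6 operands ready
t=20  I5 complete
t=21  R0←I5 | I6 complete
t=22  R5←I6
t=23  I7 dispatched to FPADD
t=24  I7 operands ready | I8 dispatched to FPMUL
t=25  I8 operands ready
t=27  I7 complete
t=28  R6←I7
t=30  I8 complete
t=31  R2←I8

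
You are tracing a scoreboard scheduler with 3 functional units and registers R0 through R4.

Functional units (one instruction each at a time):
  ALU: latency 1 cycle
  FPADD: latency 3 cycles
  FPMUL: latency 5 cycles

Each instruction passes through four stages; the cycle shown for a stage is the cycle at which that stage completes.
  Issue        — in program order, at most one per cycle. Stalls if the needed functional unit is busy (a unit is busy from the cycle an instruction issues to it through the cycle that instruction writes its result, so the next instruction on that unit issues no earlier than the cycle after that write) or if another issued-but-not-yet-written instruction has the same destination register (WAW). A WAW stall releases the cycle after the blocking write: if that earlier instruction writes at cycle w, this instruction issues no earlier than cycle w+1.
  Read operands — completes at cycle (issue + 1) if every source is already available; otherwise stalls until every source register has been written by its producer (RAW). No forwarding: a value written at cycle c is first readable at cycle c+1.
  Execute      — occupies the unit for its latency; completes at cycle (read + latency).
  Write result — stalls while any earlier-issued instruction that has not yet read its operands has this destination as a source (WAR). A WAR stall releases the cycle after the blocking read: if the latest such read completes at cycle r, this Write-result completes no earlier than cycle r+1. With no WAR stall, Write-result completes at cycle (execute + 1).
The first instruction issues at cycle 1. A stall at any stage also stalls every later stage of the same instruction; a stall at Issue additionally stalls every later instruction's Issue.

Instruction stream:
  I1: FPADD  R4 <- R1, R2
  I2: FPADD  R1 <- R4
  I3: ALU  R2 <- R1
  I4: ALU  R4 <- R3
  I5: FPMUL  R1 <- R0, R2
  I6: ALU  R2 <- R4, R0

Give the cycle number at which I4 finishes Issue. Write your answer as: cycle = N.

cycle 1: I1→FPADD
cycle 2: I1 RO
cycle 5: I1 EX
cycle 6: I1 WR R4
cycle 7: I2→FPADD
cycle 8: I2 RO | I3→ALU
cycle 11: I2 EX
cycle 12: I2 WR R1
cycle 13: I3 RO
cycle 14: I3 EX
cycle 15: I3 WR R2
cycle 16: I4→ALU
cycle 17: I4 RO | I5→FPMUL
cycle 18: I4 EX | I5 RO
cycle 19: I4 WR R4
cycle 20: I6→ALU
cycle 21: I6 RO
cycle 22: I6 EX
cycle 23: I5 EX | I6 WR R2
cycle 24: I5 WR R1

cycle = 16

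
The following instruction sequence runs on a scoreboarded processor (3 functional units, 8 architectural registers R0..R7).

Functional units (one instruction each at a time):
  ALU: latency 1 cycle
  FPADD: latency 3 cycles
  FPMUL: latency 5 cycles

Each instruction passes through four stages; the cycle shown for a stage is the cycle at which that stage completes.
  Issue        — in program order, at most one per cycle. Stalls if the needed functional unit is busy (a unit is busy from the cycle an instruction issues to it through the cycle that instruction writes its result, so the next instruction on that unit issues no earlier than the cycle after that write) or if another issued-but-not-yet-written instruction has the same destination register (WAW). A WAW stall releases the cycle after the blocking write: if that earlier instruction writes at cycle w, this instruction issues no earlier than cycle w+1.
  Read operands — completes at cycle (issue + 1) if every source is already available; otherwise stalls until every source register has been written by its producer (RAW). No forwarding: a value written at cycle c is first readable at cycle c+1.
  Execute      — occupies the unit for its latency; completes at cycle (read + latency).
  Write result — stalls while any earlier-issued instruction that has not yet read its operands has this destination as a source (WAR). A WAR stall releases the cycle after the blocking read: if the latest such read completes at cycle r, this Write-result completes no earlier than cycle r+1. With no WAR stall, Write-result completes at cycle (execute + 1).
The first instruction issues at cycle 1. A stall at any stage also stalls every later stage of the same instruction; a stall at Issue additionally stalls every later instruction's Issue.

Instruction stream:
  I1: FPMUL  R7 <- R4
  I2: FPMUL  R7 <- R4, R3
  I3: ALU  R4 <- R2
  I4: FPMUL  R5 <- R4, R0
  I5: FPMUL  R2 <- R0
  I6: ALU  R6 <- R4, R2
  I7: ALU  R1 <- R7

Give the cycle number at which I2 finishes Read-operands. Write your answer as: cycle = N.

cycle = 10

[I1] 1/2/7/8
[I2] 9/10/15/16  (struct: FPMUL busy until I1 writes@8)
[I3] 10/11/12/13
[I4] 17/18/23/24  (struct: FPMUL busy until I2 writes@16)
[I5] 25/26/31/32  (struct: FPMUL busy until I4 writes@24)
[I6] 26/33/34/35  (RAW R2: wait I5 write@32)
[I7] 36/37/38/39  (struct: ALU busy until I6 writes@35)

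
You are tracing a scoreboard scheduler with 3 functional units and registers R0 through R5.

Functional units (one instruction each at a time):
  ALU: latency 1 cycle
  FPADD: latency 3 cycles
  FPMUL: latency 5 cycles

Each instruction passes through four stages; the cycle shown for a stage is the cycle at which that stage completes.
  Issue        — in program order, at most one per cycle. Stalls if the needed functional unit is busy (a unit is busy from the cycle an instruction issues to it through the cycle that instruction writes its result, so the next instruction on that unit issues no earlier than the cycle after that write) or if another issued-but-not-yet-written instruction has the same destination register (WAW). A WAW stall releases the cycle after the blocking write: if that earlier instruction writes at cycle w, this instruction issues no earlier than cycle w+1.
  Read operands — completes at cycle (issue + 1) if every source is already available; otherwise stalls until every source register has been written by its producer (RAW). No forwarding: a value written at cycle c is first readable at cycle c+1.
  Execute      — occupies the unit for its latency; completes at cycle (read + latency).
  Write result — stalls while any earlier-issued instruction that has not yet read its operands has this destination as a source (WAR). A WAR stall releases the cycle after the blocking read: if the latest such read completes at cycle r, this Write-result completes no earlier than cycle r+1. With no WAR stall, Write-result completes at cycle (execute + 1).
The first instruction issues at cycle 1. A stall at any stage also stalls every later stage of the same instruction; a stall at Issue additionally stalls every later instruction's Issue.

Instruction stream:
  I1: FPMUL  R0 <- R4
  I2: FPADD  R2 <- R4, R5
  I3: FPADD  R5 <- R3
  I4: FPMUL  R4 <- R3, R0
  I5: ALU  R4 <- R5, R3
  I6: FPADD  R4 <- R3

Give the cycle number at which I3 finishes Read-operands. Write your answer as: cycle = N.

cycle 1: I1 issues→FPMUL
cycle 2: I1 reads · I2 issues→FPADD
cycle 3: I2 reads
cycle 6: I2 exec-done
cycle 7: I1 exec-done · I2 writes R2
cycle 8: I1 writes R0 · I3 issues→FPADD
cycle 9: I3 reads · I4 issues→FPMUL
cycle 10: I4 reads
cycle 12: I3 exec-done
cycle 13: I3 writes R5
cycle 15: I4 exec-done
cycle 16: I4 writes R4
cycle 17: I5 issues→ALU
cycle 18: I5 reads
cycle 19: I5 exec-done
cycle 20: I5 writes R4
cycle 21: I6 issues→FPADD
cycle 22: I6 reads
cycle 25: I6 exec-done
cycle 26: I6 writes R4

cycle = 9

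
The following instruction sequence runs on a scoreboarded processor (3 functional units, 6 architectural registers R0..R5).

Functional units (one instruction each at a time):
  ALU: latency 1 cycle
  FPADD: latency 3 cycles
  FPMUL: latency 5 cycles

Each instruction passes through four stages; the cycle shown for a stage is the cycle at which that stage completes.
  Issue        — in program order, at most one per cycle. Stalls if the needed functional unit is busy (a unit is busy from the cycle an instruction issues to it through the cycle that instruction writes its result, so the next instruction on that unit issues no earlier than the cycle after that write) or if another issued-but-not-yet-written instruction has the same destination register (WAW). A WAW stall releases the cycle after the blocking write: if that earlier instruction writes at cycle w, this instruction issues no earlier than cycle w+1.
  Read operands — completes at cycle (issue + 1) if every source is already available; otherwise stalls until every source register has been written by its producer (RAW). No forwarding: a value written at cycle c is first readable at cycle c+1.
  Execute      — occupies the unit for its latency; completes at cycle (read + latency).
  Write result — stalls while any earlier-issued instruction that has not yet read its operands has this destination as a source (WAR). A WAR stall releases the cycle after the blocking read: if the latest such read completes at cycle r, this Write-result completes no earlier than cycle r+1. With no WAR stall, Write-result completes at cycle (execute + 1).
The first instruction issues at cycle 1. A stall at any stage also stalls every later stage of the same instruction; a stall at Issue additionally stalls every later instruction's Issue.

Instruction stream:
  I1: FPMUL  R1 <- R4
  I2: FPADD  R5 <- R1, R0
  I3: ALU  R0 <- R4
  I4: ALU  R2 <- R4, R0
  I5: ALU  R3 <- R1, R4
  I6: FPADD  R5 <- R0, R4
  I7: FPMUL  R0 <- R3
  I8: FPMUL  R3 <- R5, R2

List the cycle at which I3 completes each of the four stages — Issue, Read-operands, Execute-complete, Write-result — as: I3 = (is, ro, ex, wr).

t=1  issue I1 (FPMUL)
t=2  I1 read-ops · issue I2 (FPADD)
t=3  issue I3 (ALU)
t=4  I3 read-ops
t=5  I3 finished on ALU
t=7  I1 finished on FPMUL
t=8  I1→R1
t=9  I2 read-ops
t=10  I3→R0
t=11  issue I4 (ALU)
t=12  I2 finished on FPADD · I4 read-ops
t=13  I2→R5 · I4 finished on ALU
t=14  I4→R2
t=15  issue I5 (ALU)
t=16  I5 read-ops · issue I6 (FPADD)
t=17  I5 finished on ALU · I6 read-ops · issue I7 (FPMUL)
t=18  I5→R3
t=19  I7 read-ops
t=20  I6 finished on FPADD
t=21  I6→R5
t=24  I7 finished on FPMUL
t=25  I7→R0
t=26  issue I8 (FPMUL)
t=27  I8 read-ops
t=32  I8 finished on FPMUL
t=33  I8→R3

I3 = (3, 4, 5, 10)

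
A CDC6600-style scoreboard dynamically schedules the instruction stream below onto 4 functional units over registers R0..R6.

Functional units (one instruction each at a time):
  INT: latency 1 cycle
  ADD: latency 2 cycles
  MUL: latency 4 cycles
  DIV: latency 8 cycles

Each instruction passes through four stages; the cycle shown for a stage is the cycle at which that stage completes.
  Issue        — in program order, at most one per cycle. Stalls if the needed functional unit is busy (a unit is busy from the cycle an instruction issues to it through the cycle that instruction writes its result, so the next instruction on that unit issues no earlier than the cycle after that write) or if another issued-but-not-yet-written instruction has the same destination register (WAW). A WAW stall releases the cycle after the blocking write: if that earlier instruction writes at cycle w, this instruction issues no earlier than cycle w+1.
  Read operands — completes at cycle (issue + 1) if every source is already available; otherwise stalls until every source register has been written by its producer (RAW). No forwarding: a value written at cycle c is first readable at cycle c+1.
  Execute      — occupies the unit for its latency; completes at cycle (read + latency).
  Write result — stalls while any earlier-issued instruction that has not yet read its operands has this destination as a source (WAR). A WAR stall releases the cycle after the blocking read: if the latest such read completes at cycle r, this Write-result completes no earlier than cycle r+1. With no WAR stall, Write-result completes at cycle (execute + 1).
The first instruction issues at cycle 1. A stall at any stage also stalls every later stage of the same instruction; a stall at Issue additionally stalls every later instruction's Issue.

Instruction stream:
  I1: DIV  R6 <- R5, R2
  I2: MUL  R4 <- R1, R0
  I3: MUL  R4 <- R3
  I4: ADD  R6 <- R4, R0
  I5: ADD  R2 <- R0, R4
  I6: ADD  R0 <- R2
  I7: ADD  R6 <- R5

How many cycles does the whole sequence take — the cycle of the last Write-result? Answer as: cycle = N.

[1] I1 dispatched to DIV
[2] I1 operands ready | I2 dispatched to MUL
[3] I2 operands ready
[7] I2 complete
[8] R4←I2
[9] I3 dispatched to MUL
[10] I1 complete | I3 operands ready
[11] R6←I1
[12] I4 dispatched to ADD
[14] I3 complete
[15] R4←I3
[16] I4 operands ready
[18] I4 complete
[19] R6←I4
[20] I5 dispatched to ADD
[21] I5 operands ready
[23] I5 complete
[24] R2←I5
[25] I6 dispatched to ADD
[26] I6 operands ready
[28] I6 complete
[29] R0←I6
[30] I7 dispatched to ADD
[31] I7 operands ready
[33] I7 complete
[34] R6←I7

cycle = 34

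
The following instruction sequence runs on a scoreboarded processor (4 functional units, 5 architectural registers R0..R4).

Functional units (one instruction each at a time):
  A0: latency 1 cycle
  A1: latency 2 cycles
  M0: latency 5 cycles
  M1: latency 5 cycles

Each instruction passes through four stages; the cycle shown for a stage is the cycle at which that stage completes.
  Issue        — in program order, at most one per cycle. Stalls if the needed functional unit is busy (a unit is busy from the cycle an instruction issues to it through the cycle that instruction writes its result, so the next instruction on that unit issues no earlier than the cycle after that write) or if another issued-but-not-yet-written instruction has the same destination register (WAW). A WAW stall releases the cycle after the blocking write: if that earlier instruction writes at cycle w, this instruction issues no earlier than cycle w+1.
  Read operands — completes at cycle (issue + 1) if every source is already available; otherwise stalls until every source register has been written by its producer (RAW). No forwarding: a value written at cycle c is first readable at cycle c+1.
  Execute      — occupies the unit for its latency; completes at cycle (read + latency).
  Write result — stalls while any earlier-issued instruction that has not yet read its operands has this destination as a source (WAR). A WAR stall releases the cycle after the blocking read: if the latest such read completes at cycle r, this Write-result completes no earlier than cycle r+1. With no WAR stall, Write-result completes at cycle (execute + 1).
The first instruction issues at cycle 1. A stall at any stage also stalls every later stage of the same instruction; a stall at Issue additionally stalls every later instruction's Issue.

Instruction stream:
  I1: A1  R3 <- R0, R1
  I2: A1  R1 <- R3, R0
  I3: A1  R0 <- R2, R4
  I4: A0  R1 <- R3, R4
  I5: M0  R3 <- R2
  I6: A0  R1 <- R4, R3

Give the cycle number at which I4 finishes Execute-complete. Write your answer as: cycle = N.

cycle = 14

[1] issue I1 (A1)
[2] I1 read-ops
[4] I1 finished on A1
[5] I1→R3
[6] issue I2 (A1)
[7] I2 read-ops
[9] I2 finished on A1
[10] I2→R1
[11] issue I3 (A1)
[12] I3 read-ops, issue I4 (A0)
[13] I4 read-ops, issue I5 (M0)
[14] I3 finished on A1, I4 finished on A0, I5 read-ops
[15] I3→R0, I4→R1
[16] issue I6 (A0)
[19] I5 finished on M0
[20] I5→R3
[21] I6 read-ops
[22] I6 finished on A0
[23] I6→R1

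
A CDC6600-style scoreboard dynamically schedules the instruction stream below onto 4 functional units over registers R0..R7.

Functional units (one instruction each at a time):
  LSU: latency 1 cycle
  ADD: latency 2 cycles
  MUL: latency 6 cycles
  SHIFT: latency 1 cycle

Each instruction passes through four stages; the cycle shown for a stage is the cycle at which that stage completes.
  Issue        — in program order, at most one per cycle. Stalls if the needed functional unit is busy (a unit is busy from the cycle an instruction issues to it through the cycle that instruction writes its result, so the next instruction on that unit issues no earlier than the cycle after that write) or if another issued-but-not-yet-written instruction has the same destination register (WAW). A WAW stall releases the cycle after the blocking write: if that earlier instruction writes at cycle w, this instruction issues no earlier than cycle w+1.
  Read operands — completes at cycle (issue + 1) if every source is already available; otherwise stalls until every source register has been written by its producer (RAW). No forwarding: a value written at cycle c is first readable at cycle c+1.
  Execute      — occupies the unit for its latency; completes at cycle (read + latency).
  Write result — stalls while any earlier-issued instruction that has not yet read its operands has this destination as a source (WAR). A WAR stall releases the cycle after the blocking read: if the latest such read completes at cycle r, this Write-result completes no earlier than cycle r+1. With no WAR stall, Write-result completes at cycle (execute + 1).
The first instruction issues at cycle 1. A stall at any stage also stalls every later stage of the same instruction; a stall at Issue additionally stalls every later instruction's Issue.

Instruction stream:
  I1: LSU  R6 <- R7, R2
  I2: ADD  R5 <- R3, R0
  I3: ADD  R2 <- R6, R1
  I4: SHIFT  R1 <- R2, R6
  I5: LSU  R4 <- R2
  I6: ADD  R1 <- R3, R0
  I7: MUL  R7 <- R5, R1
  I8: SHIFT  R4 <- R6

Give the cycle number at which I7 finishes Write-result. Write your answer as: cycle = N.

1) issue 1, read 2, done 3, write 4
2) issue 2, read 3, done 5, write 6
3) issue 7, read 8, done 10, write 11  <struct: ADD busy until I2 writes@6>
4) issue 8, read 12, done 13, write 14  <RAW R2: wait I3 write@11>
5) issue 9, read 12, done 13, write 14  <RAW R2: wait I3 write@11>
6) issue 15, read 16, done 18, write 19  <WAW R1: wait I4 write@14>
7) issue 16, read 20, done 26, write 27  <RAW R1: wait I6 write@19>
8) issue 17, read 18, done 19, write 20

cycle = 27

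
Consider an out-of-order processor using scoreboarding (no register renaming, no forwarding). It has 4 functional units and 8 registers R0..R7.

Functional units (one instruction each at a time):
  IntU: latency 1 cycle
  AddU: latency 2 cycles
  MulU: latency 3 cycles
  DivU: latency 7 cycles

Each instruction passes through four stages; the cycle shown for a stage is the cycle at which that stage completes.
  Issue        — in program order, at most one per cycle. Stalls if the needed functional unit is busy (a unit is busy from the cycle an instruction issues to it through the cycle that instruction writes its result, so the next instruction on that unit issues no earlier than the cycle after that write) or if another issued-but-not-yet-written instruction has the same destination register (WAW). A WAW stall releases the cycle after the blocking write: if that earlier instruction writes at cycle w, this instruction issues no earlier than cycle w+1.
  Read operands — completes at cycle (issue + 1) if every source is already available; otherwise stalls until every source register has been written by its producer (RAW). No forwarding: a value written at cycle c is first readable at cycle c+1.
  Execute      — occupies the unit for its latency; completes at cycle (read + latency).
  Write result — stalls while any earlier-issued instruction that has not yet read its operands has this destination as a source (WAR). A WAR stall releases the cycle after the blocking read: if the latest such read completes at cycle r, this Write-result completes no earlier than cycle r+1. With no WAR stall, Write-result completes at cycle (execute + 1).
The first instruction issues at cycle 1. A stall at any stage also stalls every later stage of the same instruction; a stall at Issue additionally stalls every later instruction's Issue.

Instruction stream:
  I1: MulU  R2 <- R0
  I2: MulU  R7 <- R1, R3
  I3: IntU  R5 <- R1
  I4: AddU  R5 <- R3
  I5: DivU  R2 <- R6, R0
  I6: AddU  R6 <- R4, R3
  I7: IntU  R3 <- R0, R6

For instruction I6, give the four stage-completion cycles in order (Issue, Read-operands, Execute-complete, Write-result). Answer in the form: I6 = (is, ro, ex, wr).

t=1  I1→MulU
t=2  I1 RO
t=5  I1 EX
t=6  I1 WR R2
t=7  I2→MulU
t=8  I2 RO; I3→IntU
t=9  I3 RO
t=10  I3 EX
t=11  I2 EX; I3 WR R5
t=12  I2 WR R7; I4→AddU
t=13  I4 RO; I5→DivU
t=14  I5 RO
t=15  I4 EX
t=16  I4 WR R5
t=17  I6→AddU
t=18  I6 RO; I7→IntU
t=20  I6 EX
t=21  I5 EX; I6 WR R6
t=22  I5 WR R2; I7 RO
t=23  I7 EX
t=24  I7 WR R3

I6 = (17, 18, 20, 21)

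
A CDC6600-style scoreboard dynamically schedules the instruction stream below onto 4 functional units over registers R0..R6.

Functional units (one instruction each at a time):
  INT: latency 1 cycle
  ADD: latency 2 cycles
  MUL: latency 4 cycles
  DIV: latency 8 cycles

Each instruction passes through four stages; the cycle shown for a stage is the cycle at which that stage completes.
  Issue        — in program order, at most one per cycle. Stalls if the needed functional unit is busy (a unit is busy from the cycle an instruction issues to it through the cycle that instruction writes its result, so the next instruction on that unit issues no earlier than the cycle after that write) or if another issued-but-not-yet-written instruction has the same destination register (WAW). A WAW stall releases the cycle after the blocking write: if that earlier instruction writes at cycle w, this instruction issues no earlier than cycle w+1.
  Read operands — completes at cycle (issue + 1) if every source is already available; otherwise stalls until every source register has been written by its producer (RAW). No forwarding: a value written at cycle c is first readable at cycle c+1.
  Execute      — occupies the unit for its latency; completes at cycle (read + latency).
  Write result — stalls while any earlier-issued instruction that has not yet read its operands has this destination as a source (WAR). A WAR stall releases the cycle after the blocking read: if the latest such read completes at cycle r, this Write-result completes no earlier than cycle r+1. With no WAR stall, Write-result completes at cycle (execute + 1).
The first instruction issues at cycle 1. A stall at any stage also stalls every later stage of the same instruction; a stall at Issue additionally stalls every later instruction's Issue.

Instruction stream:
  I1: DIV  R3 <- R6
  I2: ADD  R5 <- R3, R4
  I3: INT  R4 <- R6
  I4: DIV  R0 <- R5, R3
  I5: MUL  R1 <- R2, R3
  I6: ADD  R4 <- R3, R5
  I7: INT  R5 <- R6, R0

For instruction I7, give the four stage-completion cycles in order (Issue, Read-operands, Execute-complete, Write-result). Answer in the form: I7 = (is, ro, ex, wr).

I7 = (17, 26, 27, 28)

I1: IS=1 RO=2 EX=10 WR=11
I2: IS=2 RO=12 EX=14 WR=15  [RAW R3: wait I1 write@11]
I3: IS=3 RO=4 EX=5 WR=13  [WAR R4: wait I2 read@12]
I4: IS=12 RO=16 EX=24 WR=25  [struct: DIV busy until I1 writes@11; RAW R5: wait I2 write@15]
I5: IS=13 RO=14 EX=18 WR=19
I6: IS=16 RO=17 EX=19 WR=20  [struct: ADD busy until I2 writes@15]
I7: IS=17 RO=26 EX=27 WR=28  [RAW R0: wait I4 write@25]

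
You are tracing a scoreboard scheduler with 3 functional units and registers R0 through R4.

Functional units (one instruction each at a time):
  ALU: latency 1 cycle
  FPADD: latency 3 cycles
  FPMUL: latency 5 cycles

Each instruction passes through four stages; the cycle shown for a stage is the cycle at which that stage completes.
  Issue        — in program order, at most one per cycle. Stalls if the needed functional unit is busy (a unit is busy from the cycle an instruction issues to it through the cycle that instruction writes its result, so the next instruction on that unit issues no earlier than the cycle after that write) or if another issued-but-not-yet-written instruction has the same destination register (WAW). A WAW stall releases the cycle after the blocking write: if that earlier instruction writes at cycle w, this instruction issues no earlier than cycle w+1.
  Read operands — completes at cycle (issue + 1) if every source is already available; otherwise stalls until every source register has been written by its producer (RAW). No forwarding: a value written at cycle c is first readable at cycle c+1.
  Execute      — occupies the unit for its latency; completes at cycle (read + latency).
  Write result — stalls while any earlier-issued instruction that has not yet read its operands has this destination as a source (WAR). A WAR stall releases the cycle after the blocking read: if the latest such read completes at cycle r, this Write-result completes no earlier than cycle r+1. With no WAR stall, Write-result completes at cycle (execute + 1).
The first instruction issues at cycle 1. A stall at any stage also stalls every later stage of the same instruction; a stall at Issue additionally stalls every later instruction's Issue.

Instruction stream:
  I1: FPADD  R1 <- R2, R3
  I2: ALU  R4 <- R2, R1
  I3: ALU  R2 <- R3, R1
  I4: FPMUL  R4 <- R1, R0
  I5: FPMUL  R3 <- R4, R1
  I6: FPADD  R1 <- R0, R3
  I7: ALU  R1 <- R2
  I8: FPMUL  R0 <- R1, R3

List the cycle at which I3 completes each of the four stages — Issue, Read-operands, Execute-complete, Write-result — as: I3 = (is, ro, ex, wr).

I3 = (10, 11, 12, 13)

cycle 1: I1→FPADD
cycle 2: I1 RO, I2→ALU
cycle 5: I1 EX
cycle 6: I1 WR R1
cycle 7: I2 RO
cycle 8: I2 EX
cycle 9: I2 WR R4
cycle 10: I3→ALU
cycle 11: I3 RO, I4→FPMUL
cycle 12: I3 EX, I4 RO
cycle 13: I3 WR R2
cycle 17: I4 EX
cycle 18: I4 WR R4
cycle 19: I5→FPMUL
cycle 20: I5 RO, I6→FPADD
cycle 25: I5 EX
cycle 26: I5 WR R3
cycle 27: I6 RO
cycle 30: I6 EX
cycle 31: I6 WR R1
cycle 32: I7→ALU
cycle 33: I7 RO, I8→FPMUL
cycle 34: I7 EX
cycle 35: I7 WR R1
cycle 36: I8 RO
cycle 41: I8 EX
cycle 42: I8 WR R0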